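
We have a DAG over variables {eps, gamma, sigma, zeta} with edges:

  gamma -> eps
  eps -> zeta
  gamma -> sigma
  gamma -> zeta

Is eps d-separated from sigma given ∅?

No

We examine all 2 paths between eps and sigma:
Path 1: eps ← gamma → sigma
  gamma is a fork and gamma is not conditioned on — no node blocks this path, so it is active.
Path 2: eps → zeta ← gamma → sigma
  zeta is a collider here and neither zeta nor any of its descendants is conditioned on, so the collider stays closed — the path is blocked at zeta.
Since the path eps ← gamma → sigma is active, eps and sigma are not d-separated given ∅.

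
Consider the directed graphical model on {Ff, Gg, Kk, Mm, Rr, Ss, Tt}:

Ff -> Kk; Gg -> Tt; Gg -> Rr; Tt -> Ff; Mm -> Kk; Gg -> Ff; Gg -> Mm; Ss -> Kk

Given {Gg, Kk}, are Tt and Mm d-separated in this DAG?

Enumerating the 4 paths from Tt to Mm and testing each for blocking by {Gg, Kk}:
  1. Tt ← Gg → Mm — Gg:fork[blocks] ⇒ blocked
  2. Tt ← Gg → Ff → Kk ← Mm — Gg:fork[blocks]; Ff:chain[open]; Kk:collider[open] ⇒ blocked
  3. Tt → Ff ← Gg → Mm — Ff:collider[open]; Gg:fork[blocks] ⇒ blocked
  4. Tt → Ff → Kk ← Mm — Ff:chain[open]; Kk:collider[open] ⇒ active
Since the path Tt → Ff → Kk ← Mm is active, Tt and Mm are not d-separated given {Gg, Kk}.

No — Tt and Mm are not d-separated given {Gg, Kk}.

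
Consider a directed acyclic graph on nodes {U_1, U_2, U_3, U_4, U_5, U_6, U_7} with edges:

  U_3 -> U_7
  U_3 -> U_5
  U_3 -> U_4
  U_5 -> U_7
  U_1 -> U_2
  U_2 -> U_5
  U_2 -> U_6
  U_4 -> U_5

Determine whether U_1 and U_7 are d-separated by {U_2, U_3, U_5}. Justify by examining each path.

3 paths connect U_1 and U_7; each must be blocked for d-separation to hold:
Path 1: U_1 → U_2 → U_5 → U_7
  U_2 is a chain here and U_2 is conditioned on, so the path is blocked at U_2.
Path 2: U_1 → U_2 → U_5 ← U_4 ← U_3 → U_7
  U_2 is a chain here and U_2 is conditioned on, so the path is blocked at U_2.
Path 3: U_1 → U_2 → U_5 ← U_3 → U_7
  U_2 is a chain here and U_2 is conditioned on, so the path is blocked at U_2.
Every path is blocked, so U_1 and U_7 are d-separated given {U_2, U_3, U_5}.

Yes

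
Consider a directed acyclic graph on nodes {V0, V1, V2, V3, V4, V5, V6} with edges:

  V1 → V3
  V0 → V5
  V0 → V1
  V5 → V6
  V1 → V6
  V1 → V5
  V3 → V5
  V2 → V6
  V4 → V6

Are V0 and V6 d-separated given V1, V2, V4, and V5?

Yes

6 paths connect V0 and V6; each must be blocked for d-separation to hold:
Path 1: V0 → V5 → V6
  V5 is a chain here and V5 is conditioned on, so the path is blocked at V5.
Path 2: V0 → V5 ← V3 ← V1 → V6
  V1 is a fork here and V1 is conditioned on, so the path is blocked at V1.
Path 3: V0 → V5 ← V1 → V6
  V1 is a fork here and V1 is conditioned on, so the path is blocked at V1.
Path 4: V0 → V1 → V6
  V1 is a chain here and V1 is conditioned on, so the path is blocked at V1.
Path 5: V0 → V1 → V3 → V5 → V6
  V1 is a chain here and V1 is conditioned on, so the path is blocked at V1.
Path 6: V0 → V1 → V5 → V6
  V1 is a chain here and V1 is conditioned on, so the path is blocked at V1.
Every path is blocked, so V0 and V6 are d-separated given {V1, V2, V4, V5}.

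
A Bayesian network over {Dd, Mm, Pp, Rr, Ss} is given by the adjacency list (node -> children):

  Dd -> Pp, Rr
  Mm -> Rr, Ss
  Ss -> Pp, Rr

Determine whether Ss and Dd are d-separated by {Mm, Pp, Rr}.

No

3 paths connect Ss and Dd; each must be blocked for d-separation to hold:
Path 1: Ss → Pp ← Dd
  Pp is a collider and Pp is conditioned on, which opens it — no node blocks this path, so it is active.
Path 2: Ss → Rr ← Dd
  Rr is a collider and Rr is conditioned on, which opens it — no node blocks this path, so it is active.
Path 3: Ss ← Mm → Rr ← Dd
  Mm is a fork here and Mm is conditioned on, so the path is blocked at Mm.
Because an active path exists, Ss and Dd are not d-separated.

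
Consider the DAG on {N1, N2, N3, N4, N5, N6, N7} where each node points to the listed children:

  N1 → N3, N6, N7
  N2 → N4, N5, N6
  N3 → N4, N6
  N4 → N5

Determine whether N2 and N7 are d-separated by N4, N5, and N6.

Enumerating the 6 paths from N2 to N7 and testing each for blocking by {N4, N5, N6}:
  1. N2 → N6 ← N1 → N7 — N6:collider[open]; N1:fork[open] ⇒ active
  2. N2 → N6 ← N3 ← N1 → N7 — N6:collider[open]; N3:chain[open]; N1:fork[open] ⇒ active
  3. N2 → N5 ← N4 ← N3 → N6 ← N1 → N7 — N5:collider[open]; N4:chain[blocks]; N3:fork[open]; N6:collider[open]; N1:fork[open] ⇒ blocked
  4. N2 → N5 ← N4 ← N3 ← N1 → N7 — N5:collider[open]; N4:chain[blocks]; N3:chain[open]; N1:fork[open] ⇒ blocked
  5. N2 → N4 ← N3 → N6 ← N1 → N7 — N4:collider[open]; N3:fork[open]; N6:collider[open]; N1:fork[open] ⇒ active
  6. N2 → N4 ← N3 ← N1 → N7 — N4:collider[open]; N3:chain[open]; N1:fork[open] ⇒ active
At least one path is unblocked, so d-separation fails.

No — N2 and N7 are not d-separated given {N4, N5, N6}.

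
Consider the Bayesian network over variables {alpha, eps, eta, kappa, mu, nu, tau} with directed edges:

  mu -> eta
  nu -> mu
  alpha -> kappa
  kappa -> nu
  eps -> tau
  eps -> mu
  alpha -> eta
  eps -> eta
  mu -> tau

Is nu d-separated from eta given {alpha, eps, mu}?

Yes — nu and eta are d-separated given {alpha, eps, mu}.

4 paths connect nu and eta; each must be blocked for d-separation to hold:
Path 1: nu → mu → eta
  mu is a chain here and mu is conditioned on, so the path is blocked at mu.
Path 2: nu → mu ← eps → eta
  eps is a fork here and eps is conditioned on, so the path is blocked at eps.
Path 3: nu → mu → tau ← eps → eta
  mu is a chain here and mu is conditioned on, so the path is blocked at mu.
Path 4: nu ← kappa ← alpha → eta
  alpha is a fork here and alpha is conditioned on, so the path is blocked at alpha.
Every path is blocked, so nu and eta are d-separated given {alpha, eps, mu}.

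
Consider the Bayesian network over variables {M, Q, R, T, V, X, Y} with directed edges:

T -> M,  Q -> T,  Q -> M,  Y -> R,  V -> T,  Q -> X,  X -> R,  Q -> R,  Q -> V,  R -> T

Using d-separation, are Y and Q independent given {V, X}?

Yes

There are 5 undirected paths between Y and Q; checking each against the conditioning set {V, X}:
Path 1: Y → R ← X ← Q
  R is a collider here and neither R nor any of its descendants is conditioned on, so the collider stays closed — the path is blocked at R.
Path 2: Y → R ← Q
  R is a collider here and neither R nor any of its descendants is conditioned on, so the collider stays closed — the path is blocked at R.
Path 3: Y → R → T ← V ← Q
  T is a collider here and neither T nor any of its descendants is conditioned on, so the collider stays closed — the path is blocked at T.
Path 4: Y → R → T → M ← Q
  M is a collider here and neither M nor any of its descendants is conditioned on, so the collider stays closed — the path is blocked at M.
Path 5: Y → R → T ← Q
  T is a collider here and neither T nor any of its descendants is conditioned on, so the collider stays closed — the path is blocked at T.
All paths are blocked; Y ⊥ Q | {V, X} holds.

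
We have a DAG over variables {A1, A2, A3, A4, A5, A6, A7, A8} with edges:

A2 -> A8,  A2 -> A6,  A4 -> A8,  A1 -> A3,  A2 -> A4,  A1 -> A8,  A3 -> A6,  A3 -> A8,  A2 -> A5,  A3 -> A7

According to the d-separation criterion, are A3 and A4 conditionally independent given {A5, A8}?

No

6 paths connect A3 and A4; each must be blocked for d-separation to hold:
Path 1: A3 → A6 ← A2 → A4
  A6 is a collider here and neither A6 nor any of its descendants is conditioned on, so the collider stays closed — the path is blocked at A6.
Path 2: A3 → A6 ← A2 → A8 ← A4
  A6 is a collider here and neither A6 nor any of its descendants is conditioned on, so the collider stays closed — the path is blocked at A6.
Path 3: A3 → A8 ← A4
  A8 is a collider and A8 is conditioned on, which opens it — no node blocks this path, so it is active.
Path 4: A3 → A8 ← A2 → A4
  A8 is a collider and A8 is conditioned on, which opens it; A2 is a fork and A2 is not conditioned on — no node blocks this path, so it is active.
Path 5: A3 ← A1 → A8 ← A4
  A1 is a fork and A1 is not conditioned on; A8 is a collider and A8 is conditioned on, which opens it — no node blocks this path, so it is active.
Path 6: A3 ← A1 → A8 ← A2 → A4
  A1 is a fork and A1 is not conditioned on; A8 is a collider and A8 is conditioned on, which opens it; A2 is a fork and A2 is not conditioned on — no node blocks this path, so it is active.
Since the path A3 → A8 ← A4 is active, A3 and A4 are not d-separated given {A5, A8}.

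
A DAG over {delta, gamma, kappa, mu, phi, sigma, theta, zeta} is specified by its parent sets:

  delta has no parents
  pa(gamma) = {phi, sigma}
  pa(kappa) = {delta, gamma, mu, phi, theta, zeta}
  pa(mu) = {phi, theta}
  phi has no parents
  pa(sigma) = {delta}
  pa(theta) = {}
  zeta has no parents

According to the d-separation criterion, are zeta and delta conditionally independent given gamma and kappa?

No — zeta and delta are not d-separated given {gamma, kappa}.

There are 5 undirected paths between zeta and delta; checking each against the conditioning set {gamma, kappa}:
Path 1: zeta → kappa ← delta
  kappa is a collider and kappa is conditioned on, which opens it — no node blocks this path, so it is active.
Path 2: zeta → kappa ← theta → mu ← phi → gamma ← sigma ← delta
  kappa is a collider and kappa is conditioned on, which opens it; theta is a fork and theta is not conditioned on; mu is a collider and its descendant kappa is conditioned on, which opens it; phi is a fork and phi is not conditioned on; gamma is a collider and gamma is conditioned on, which opens it; sigma is a chain and sigma is not conditioned on — no node blocks this path, so it is active.
Path 3: zeta → kappa ← mu ← phi → gamma ← sigma ← delta
  kappa is a collider and kappa is conditioned on, which opens it; mu is a chain and mu is not conditioned on; phi is a fork and phi is not conditioned on; gamma is a collider and gamma is conditioned on, which opens it; sigma is a chain and sigma is not conditioned on — no node blocks this path, so it is active.
Path 4: zeta → kappa ← gamma ← sigma ← delta
  gamma is a chain here and gamma is conditioned on, so the path is blocked at gamma.
Path 5: zeta → kappa ← phi → gamma ← sigma ← delta
  kappa is a collider and kappa is conditioned on, which opens it; phi is a fork and phi is not conditioned on; gamma is a collider and gamma is conditioned on, which opens it; sigma is a chain and sigma is not conditioned on — no node blocks this path, so it is active.
Because an active path exists, zeta and delta are not d-separated.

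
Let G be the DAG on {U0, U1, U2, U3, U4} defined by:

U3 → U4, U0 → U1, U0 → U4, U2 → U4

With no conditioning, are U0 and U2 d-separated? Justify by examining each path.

Yes

Only one path connects U0 and U2:
Path 1: U0 → U4 ← U2
  U4 is a collider here and neither U4 nor any of its descendants is conditioned on, so the collider stays closed — the path is blocked at U4.
Every path is blocked, so U0 and U2 are d-separated given ∅.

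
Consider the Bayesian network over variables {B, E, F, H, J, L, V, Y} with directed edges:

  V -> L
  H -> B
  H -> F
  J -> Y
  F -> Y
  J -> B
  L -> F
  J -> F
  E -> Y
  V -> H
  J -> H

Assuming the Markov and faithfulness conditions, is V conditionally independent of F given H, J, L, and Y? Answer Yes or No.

Yes — V and F are d-separated given {H, J, L, Y}.

We examine all 6 paths between V and F:
Path 1: V → L → F
  L is a chain here and L is conditioned on, so the path is blocked at L.
Path 2: V → H → B ← J → F
  H is a chain here and H is conditioned on, so the path is blocked at H.
Path 3: V → H → B ← J → Y ← F
  H is a chain here and H is conditioned on, so the path is blocked at H.
Path 4: V → H ← J → F
  J is a fork here and J is conditioned on, so the path is blocked at J.
Path 5: V → H ← J → Y ← F
  J is a fork here and J is conditioned on, so the path is blocked at J.
Path 6: V → H → F
  H is a chain here and H is conditioned on, so the path is blocked at H.
All paths are blocked; V ⊥ F | {H, J, L, Y} holds.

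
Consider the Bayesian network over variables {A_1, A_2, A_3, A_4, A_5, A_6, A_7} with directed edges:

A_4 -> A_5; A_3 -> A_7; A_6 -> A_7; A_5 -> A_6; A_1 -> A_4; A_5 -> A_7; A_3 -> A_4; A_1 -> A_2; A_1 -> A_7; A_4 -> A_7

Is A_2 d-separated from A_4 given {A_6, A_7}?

Enumerating the 5 paths from A_2 to A_4 and testing each for blocking by {A_6, A_7}:
  1. A_2 ← A_1 → A_4 — A_1:fork[open] ⇒ active
  2. A_2 ← A_1 → A_7 ← A_3 → A_4 — A_1:fork[open]; A_7:collider[open]; A_3:fork[open] ⇒ active
  3. A_2 ← A_1 → A_7 ← A_4 — A_1:fork[open]; A_7:collider[open] ⇒ active
  4. A_2 ← A_1 → A_7 ← A_6 ← A_5 ← A_4 — A_1:fork[open]; A_7:collider[open]; A_6:chain[blocks]; A_5:chain[open] ⇒ blocked
  5. A_2 ← A_1 → A_7 ← A_5 ← A_4 — A_1:fork[open]; A_7:collider[open]; A_5:chain[open] ⇒ active
At least one path is unblocked, so d-separation fails.

No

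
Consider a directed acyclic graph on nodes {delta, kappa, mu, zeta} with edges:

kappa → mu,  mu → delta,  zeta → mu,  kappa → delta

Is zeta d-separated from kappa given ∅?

Yes

There are 2 undirected paths between zeta and kappa; checking each against the conditioning set ∅:
  1. zeta → mu ← kappa — mu:collider[blocks] ⇒ blocked
  2. zeta → mu → delta ← kappa — mu:chain[open]; delta:collider[blocks] ⇒ blocked
All paths are blocked; zeta ⊥ kappa | ∅ holds.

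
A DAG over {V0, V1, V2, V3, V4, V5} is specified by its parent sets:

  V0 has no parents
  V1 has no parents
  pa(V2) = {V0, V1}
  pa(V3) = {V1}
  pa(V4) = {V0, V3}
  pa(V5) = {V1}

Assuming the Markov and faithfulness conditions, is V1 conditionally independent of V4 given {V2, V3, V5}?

No — V1 and V4 are not d-separated given {V2, V3, V5}.

2 paths connect V1 and V4; each must be blocked for d-separation to hold:
Path 1: V1 → V2 ← V0 → V4
  V2 is a collider and V2 is conditioned on, which opens it; V0 is a fork and V0 is not conditioned on — no node blocks this path, so it is active.
Path 2: V1 → V3 → V4
  V3 is a chain here and V3 is conditioned on, so the path is blocked at V3.
Because an active path exists, V1 and V4 are not d-separated.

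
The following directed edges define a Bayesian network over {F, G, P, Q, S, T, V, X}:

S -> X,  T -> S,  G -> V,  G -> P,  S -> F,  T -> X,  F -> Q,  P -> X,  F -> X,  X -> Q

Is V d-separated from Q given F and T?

No — V and Q are not d-separated given {F, T}.

We examine all 4 paths between V and Q:
Path 1: V ← G → P → X → Q
  G is a fork and G is not conditioned on; P is a chain and P is not conditioned on; X is a chain and X is not conditioned on — no node blocks this path, so it is active.
Path 2: V ← G → P → X ← F → Q
  X is a collider here and neither X nor any of its descendants is conditioned on, so the collider stays closed — the path is blocked at X.
Path 3: V ← G → P → X ← S → F → Q
  X is a collider here and neither X nor any of its descendants is conditioned on, so the collider stays closed — the path is blocked at X.
Path 4: V ← G → P → X ← T → S → F → Q
  X is a collider here and neither X nor any of its descendants is conditioned on, so the collider stays closed — the path is blocked at X.
Since the path V ← G → P → X → Q is active, V and Q are not d-separated given {F, T}.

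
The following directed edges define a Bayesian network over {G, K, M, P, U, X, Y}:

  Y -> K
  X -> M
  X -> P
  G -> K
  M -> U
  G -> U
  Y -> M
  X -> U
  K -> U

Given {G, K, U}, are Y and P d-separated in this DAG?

Enumerating the 6 paths from Y to P and testing each for blocking by {G, K, U}:
Path 1: Y → K → U ← X → P
  K is a chain here and K is conditioned on, so the path is blocked at K.
Path 2: Y → K → U ← M ← X → P
  K is a chain here and K is conditioned on, so the path is blocked at K.
Path 3: Y → K ← G → U ← X → P
  G is a fork here and G is conditioned on, so the path is blocked at G.
Path 4: Y → K ← G → U ← M ← X → P
  G is a fork here and G is conditioned on, so the path is blocked at G.
Path 5: Y → M → U ← X → P
  M is a chain and M is not conditioned on; U is a collider and U is conditioned on, which opens it; X is a fork and X is not conditioned on — no node blocks this path, so it is active.
Path 6: Y → M ← X → P
  M is a collider and its descendant U is conditioned on, which opens it; X is a fork and X is not conditioned on — no node blocks this path, so it is active.
Because an active path exists, Y and P are not d-separated.

No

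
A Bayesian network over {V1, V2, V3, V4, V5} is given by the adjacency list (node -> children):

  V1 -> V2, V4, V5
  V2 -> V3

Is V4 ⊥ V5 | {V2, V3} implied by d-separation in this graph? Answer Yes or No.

The only undirected path from V4 to V5 is:
  1. V4 ← V1 → V5 — V1:fork[open] ⇒ active
At least one path is unblocked, so d-separation fails.

No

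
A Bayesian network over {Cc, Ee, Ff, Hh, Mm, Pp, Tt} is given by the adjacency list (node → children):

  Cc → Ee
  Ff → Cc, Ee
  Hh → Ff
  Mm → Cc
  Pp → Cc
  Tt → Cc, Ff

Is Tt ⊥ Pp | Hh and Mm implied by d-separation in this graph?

Enumerating the 3 paths from Tt to Pp and testing each for blocking by {Hh, Mm}:
  1. Tt → Cc ← Pp — Cc:collider[blocks] ⇒ blocked
  2. Tt → Ff → Ee ← Cc ← Pp — Ff:chain[open]; Ee:collider[blocks]; Cc:chain[open] ⇒ blocked
  3. Tt → Ff → Cc ← Pp — Ff:chain[open]; Cc:collider[blocks] ⇒ blocked
Since every path is blocked, d-separation holds.

Yes — Tt and Pp are d-separated given {Hh, Mm}.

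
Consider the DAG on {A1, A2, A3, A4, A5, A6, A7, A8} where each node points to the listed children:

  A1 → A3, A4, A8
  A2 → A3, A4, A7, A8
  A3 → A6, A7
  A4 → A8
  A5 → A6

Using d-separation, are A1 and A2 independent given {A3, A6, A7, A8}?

We examine all 6 paths between A1 and A2:
Path 1: A1 → A4 → A8 ← A2
  A4 is a chain and A4 is not conditioned on; A8 is a collider and A8 is conditioned on, which opens it — no node blocks this path, so it is active.
Path 2: A1 → A4 ← A2
  A4 is a collider and its descendant A8 is conditioned on, which opens it — no node blocks this path, so it is active.
Path 3: A1 → A8 ← A4 ← A2
  A8 is a collider and A8 is conditioned on, which opens it; A4 is a chain and A4 is not conditioned on — no node blocks this path, so it is active.
Path 4: A1 → A8 ← A2
  A8 is a collider and A8 is conditioned on, which opens it — no node blocks this path, so it is active.
Path 5: A1 → A3 → A7 ← A2
  A3 is a chain here and A3 is conditioned on, so the path is blocked at A3.
Path 6: A1 → A3 ← A2
  A3 is a collider and A3 is conditioned on, which opens it — no node blocks this path, so it is active.
Because an active path exists, A1 and A2 are not d-separated.

No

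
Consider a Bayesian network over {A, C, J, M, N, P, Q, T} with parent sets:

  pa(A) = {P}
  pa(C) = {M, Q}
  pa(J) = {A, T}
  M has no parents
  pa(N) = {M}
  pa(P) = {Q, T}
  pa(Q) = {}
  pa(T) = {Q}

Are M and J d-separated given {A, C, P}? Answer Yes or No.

4 paths connect M and J; each must be blocked for d-separation to hold:
  1. M → C ← Q → P ← T → J — C:collider[open]; Q:fork[open]; P:collider[open]; T:fork[open] ⇒ active
  2. M → C ← Q → P → A → J — C:collider[open]; Q:fork[open]; P:chain[blocks]; A:chain[blocks] ⇒ blocked
  3. M → C ← Q → T → P → A → J — C:collider[open]; Q:fork[open]; T:chain[open]; P:chain[blocks]; A:chain[blocks] ⇒ blocked
  4. M → C ← Q → T → J — C:collider[open]; Q:fork[open]; T:chain[open] ⇒ active
At least one path is unblocked, so d-separation fails.

No — M and J are not d-separated given {A, C, P}.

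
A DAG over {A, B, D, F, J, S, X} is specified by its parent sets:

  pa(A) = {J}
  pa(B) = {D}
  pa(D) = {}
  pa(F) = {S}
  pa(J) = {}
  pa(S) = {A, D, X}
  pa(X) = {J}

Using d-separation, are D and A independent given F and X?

Enumerating the 2 paths from D to A and testing each for blocking by {F, X}:
Path 1: D → S ← X ← J → A
  X is a chain here and X is conditioned on, so the path is blocked at X.
Path 2: D → S ← A
  S is a collider and its descendant F is conditioned on, which opens it — no node blocks this path, so it is active.
Since the path D → S ← A is active, D and A are not d-separated given {F, X}.

No — D and A are not d-separated given {F, X}.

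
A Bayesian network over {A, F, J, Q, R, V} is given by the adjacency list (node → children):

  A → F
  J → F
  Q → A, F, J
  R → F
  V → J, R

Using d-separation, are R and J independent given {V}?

Yes — R and J are d-separated given {V}.

We examine all 4 paths between R and J:
  1. R → F ← J — F:collider[blocks] ⇒ blocked
  2. R → F ← A ← Q → J — F:collider[blocks]; A:chain[open]; Q:fork[open] ⇒ blocked
  3. R → F ← Q → J — F:collider[blocks]; Q:fork[open] ⇒ blocked
  4. R ← V → J — V:fork[blocks] ⇒ blocked
Since every path is blocked, d-separation holds.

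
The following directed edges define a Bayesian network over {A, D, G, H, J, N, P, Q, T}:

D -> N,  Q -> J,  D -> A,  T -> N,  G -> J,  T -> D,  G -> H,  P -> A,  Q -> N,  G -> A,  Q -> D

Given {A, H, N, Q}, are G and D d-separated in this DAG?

4 paths connect G and D; each must be blocked for d-separation to hold:
Path 1: G → J ← Q → N ← T → D
  J is a collider here and neither J nor any of its descendants is conditioned on, so the collider stays closed — the path is blocked at J.
Path 2: G → J ← Q → N ← D
  J is a collider here and neither J nor any of its descendants is conditioned on, so the collider stays closed — the path is blocked at J.
Path 3: G → J ← Q → D
  J is a collider here and neither J nor any of its descendants is conditioned on, so the collider stays closed — the path is blocked at J.
Path 4: G → A ← D
  A is a collider and A is conditioned on, which opens it — no node blocks this path, so it is active.
Since the path G → A ← D is active, G and D are not d-separated given {A, H, N, Q}.

No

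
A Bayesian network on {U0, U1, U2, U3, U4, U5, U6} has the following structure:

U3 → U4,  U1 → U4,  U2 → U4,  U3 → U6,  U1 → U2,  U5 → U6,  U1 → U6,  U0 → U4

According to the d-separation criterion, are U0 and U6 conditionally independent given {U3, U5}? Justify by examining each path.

Yes — U0 and U6 are d-separated given {U3, U5}.

Enumerating the 3 paths from U0 to U6 and testing each for blocking by {U3, U5}:
Path 1: U0 → U4 ← U3 → U6
  U4 is a collider here and neither U4 nor any of its descendants is conditioned on, so the collider stays closed — the path is blocked at U4.
Path 2: U0 → U4 ← U2 ← U1 → U6
  U4 is a collider here and neither U4 nor any of its descendants is conditioned on, so the collider stays closed — the path is blocked at U4.
Path 3: U0 → U4 ← U1 → U6
  U4 is a collider here and neither U4 nor any of its descendants is conditioned on, so the collider stays closed — the path is blocked at U4.
Every path is blocked, so U0 and U6 are d-separated given {U3, U5}.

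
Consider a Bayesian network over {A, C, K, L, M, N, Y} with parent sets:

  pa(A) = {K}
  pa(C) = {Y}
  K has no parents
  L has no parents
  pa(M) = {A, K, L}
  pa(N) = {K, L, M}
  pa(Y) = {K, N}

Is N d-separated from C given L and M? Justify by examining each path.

No — N and C are not d-separated given {L, M}.

We examine all 6 paths between N and C:
Path 1: N ← M ← K → Y → C
  M is a chain here and M is conditioned on, so the path is blocked at M.
Path 2: N ← M ← A ← K → Y → C
  M is a chain here and M is conditioned on, so the path is blocked at M.
Path 3: N ← L → M ← K → Y → C
  L is a fork here and L is conditioned on, so the path is blocked at L.
Path 4: N ← L → M ← A ← K → Y → C
  L is a fork here and L is conditioned on, so the path is blocked at L.
Path 5: N ← K → Y → C
  K is a fork and K is not conditioned on; Y is a chain and Y is not conditioned on — no node blocks this path, so it is active.
Path 6: N → Y → C
  Y is a chain and Y is not conditioned on — no node blocks this path, so it is active.
At least one path is unblocked, so d-separation fails.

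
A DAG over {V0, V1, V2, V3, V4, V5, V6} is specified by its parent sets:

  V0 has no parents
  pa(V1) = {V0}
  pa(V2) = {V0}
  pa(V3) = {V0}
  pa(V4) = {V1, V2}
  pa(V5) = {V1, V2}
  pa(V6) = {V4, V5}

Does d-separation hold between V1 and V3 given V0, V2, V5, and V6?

There are 5 undirected paths between V1 and V3; checking each against the conditioning set {V0, V2, V5, V6}:
  1. V1 ← V0 → V3 — V0:fork[blocks] ⇒ blocked
  2. V1 → V5 ← V2 ← V0 → V3 — V5:collider[open]; V2:chain[blocks]; V0:fork[blocks] ⇒ blocked
  3. V1 → V5 → V6 ← V4 ← V2 ← V0 → V3 — V5:chain[blocks]; V6:collider[open]; V4:chain[open]; V2:chain[blocks]; V0:fork[blocks] ⇒ blocked
  4. V1 → V4 ← V2 ← V0 → V3 — V4:collider[open]; V2:chain[blocks]; V0:fork[blocks] ⇒ blocked
  5. V1 → V4 → V6 ← V5 ← V2 ← V0 → V3 — V4:chain[open]; V6:collider[open]; V5:chain[blocks]; V2:chain[blocks]; V0:fork[blocks] ⇒ blocked
Since every path is blocked, d-separation holds.

Yes — V1 and V3 are d-separated given {V0, V2, V5, V6}.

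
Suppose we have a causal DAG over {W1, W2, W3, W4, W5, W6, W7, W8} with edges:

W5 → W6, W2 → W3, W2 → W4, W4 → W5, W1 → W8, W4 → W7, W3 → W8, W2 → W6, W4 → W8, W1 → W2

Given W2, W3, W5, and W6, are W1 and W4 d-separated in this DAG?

Yes

Enumerating the 6 paths from W1 to W4 and testing each for blocking by {W2, W3, W5, W6}:
Path 1: W1 → W2 → W6 ← W5 ← W4
  W2 is a chain here and W2 is conditioned on, so the path is blocked at W2.
Path 2: W1 → W2 → W3 → W8 ← W4
  W2 is a chain here and W2 is conditioned on, so the path is blocked at W2.
Path 3: W1 → W2 → W4
  W2 is a chain here and W2 is conditioned on, so the path is blocked at W2.
Path 4: W1 → W8 ← W3 ← W2 → W6 ← W5 ← W4
  W8 is a collider here and neither W8 nor any of its descendants is conditioned on, so the collider stays closed — the path is blocked at W8.
Path 5: W1 → W8 ← W3 ← W2 → W4
  W8 is a collider here and neither W8 nor any of its descendants is conditioned on, so the collider stays closed — the path is blocked at W8.
Path 6: W1 → W8 ← W4
  W8 is a collider here and neither W8 nor any of its descendants is conditioned on, so the collider stays closed — the path is blocked at W8.
Every path is blocked, so W1 and W4 are d-separated given {W2, W3, W5, W6}.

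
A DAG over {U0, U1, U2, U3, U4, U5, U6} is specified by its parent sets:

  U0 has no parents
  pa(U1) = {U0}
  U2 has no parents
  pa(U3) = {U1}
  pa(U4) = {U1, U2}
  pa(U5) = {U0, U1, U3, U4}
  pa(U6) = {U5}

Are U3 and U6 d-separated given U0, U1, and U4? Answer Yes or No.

There are 4 undirected paths between U3 and U6; checking each against the conditioning set {U0, U1, U4}:
Path 1: U3 → U5 → U6
  U5 is a chain and U5 is not conditioned on — no node blocks this path, so it is active.
Path 2: U3 ← U1 → U5 → U6
  U1 is a fork here and U1 is conditioned on, so the path is blocked at U1.
Path 3: U3 ← U1 ← U0 → U5 → U6
  U1 is a chain here and U1 is conditioned on, so the path is blocked at U1.
Path 4: U3 ← U1 → U4 → U5 → U6
  U1 is a fork here and U1 is conditioned on, so the path is blocked at U1.
Because an active path exists, U3 and U6 are not d-separated.

No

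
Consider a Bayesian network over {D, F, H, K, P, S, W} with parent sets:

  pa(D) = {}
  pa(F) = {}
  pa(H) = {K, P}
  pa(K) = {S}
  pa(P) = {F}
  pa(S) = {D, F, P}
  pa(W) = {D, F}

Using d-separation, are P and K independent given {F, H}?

Enumerating the 4 paths from P to K and testing each for blocking by {F, H}:
Path 1: P ← F → W ← D → S → K
  F is a fork here and F is conditioned on, so the path is blocked at F.
Path 2: P ← F → S → K
  F is a fork here and F is conditioned on, so the path is blocked at F.
Path 3: P → S → K
  S is a chain and S is not conditioned on — no node blocks this path, so it is active.
Path 4: P → H ← K
  H is a collider and H is conditioned on, which opens it — no node blocks this path, so it is active.
Since the path P → S → K is active, P and K are not d-separated given {F, H}.

No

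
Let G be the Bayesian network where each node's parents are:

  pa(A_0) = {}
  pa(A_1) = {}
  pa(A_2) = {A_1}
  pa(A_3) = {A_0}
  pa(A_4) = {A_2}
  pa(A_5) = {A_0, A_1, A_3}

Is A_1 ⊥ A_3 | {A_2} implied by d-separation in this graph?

Enumerating the 2 paths from A_1 to A_3 and testing each for blocking by {A_2}:
Path 1: A_1 → A_5 ← A_3
  A_5 is a collider here and neither A_5 nor any of its descendants is conditioned on, so the collider stays closed — the path is blocked at A_5.
Path 2: A_1 → A_5 ← A_0 → A_3
  A_5 is a collider here and neither A_5 nor any of its descendants is conditioned on, so the collider stays closed — the path is blocked at A_5.
Since every path is blocked, d-separation holds.

Yes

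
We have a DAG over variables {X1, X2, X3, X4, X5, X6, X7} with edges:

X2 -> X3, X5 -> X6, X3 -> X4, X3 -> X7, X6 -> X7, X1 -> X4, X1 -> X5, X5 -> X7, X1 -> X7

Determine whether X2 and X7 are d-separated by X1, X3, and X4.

Yes — X2 and X7 are d-separated given {X1, X3, X4}.

4 paths connect X2 and X7; each must be blocked for d-separation to hold:
  1. X2 → X3 → X7 — X3:chain[blocks] ⇒ blocked
  2. X2 → X3 → X4 ← X1 → X7 — X3:chain[blocks]; X4:collider[open]; X1:fork[blocks] ⇒ blocked
  3. X2 → X3 → X4 ← X1 → X5 → X7 — X3:chain[blocks]; X4:collider[open]; X1:fork[blocks]; X5:chain[open] ⇒ blocked
  4. X2 → X3 → X4 ← X1 → X5 → X6 → X7 — X3:chain[blocks]; X4:collider[open]; X1:fork[blocks]; X5:chain[open]; X6:chain[open] ⇒ blocked
Since every path is blocked, d-separation holds.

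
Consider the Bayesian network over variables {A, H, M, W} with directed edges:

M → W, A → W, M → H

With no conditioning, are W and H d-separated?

No — W and H are not d-separated given ∅.

Only one path connects W and H:
  1. W ← M → H — M:fork[open] ⇒ active
At least one path is unblocked, so d-separation fails.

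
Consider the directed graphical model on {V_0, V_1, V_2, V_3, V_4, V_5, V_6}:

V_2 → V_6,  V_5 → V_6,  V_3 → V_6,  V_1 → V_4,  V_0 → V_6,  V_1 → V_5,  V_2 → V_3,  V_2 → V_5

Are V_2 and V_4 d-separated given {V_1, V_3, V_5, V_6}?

There are 3 undirected paths between V_2 and V_4; checking each against the conditioning set {V_1, V_3, V_5, V_6}:
  1. V_2 → V_5 ← V_1 → V_4 — V_5:collider[open]; V_1:fork[blocks] ⇒ blocked
  2. V_2 → V_3 → V_6 ← V_5 ← V_1 → V_4 — V_3:chain[blocks]; V_6:collider[open]; V_5:chain[blocks]; V_1:fork[blocks] ⇒ blocked
  3. V_2 → V_6 ← V_5 ← V_1 → V_4 — V_6:collider[open]; V_5:chain[blocks]; V_1:fork[blocks] ⇒ blocked
Every path is blocked, so V_2 and V_4 are d-separated given {V_1, V_3, V_5, V_6}.

Yes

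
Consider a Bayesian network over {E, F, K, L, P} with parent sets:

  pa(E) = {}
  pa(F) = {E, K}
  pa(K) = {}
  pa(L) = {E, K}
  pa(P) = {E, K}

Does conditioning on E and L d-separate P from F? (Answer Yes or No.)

No

4 paths connect P and F; each must be blocked for d-separation to hold:
  1. P ← K → L ← E → F — K:fork[open]; L:collider[open]; E:fork[blocks] ⇒ blocked
  2. P ← K → F — K:fork[open] ⇒ active
  3. P ← E → L ← K → F — E:fork[blocks]; L:collider[open]; K:fork[open] ⇒ blocked
  4. P ← E → F — E:fork[blocks] ⇒ blocked
Because an active path exists, P and F are not d-separated.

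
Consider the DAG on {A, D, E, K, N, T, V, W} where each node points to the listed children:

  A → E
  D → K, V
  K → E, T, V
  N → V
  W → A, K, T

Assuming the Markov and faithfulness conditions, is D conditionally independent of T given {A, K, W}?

Yes

Enumerating the 6 paths from D to T and testing each for blocking by {A, K, W}:
Path 1: D → V ← K → E ← A ← W → T
  V is a collider here and neither V nor any of its descendants is conditioned on, so the collider stays closed — the path is blocked at V.
Path 2: D → V ← K → T
  V is a collider here and neither V nor any of its descendants is conditioned on, so the collider stays closed — the path is blocked at V.
Path 3: D → V ← K ← W → T
  V is a collider here and neither V nor any of its descendants is conditioned on, so the collider stays closed — the path is blocked at V.
Path 4: D → K → E ← A ← W → T
  K is a chain here and K is conditioned on, so the path is blocked at K.
Path 5: D → K → T
  K is a chain here and K is conditioned on, so the path is blocked at K.
Path 6: D → K ← W → T
  W is a fork here and W is conditioned on, so the path is blocked at W.
All paths are blocked; D ⊥ T | {A, K, W} holds.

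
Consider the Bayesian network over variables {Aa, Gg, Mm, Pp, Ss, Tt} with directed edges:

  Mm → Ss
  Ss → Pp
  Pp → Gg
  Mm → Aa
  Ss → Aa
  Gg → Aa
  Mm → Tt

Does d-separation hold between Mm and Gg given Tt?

We examine all 4 paths between Mm and Gg:
Path 1: Mm → Aa ← Gg
  Aa is a collider here and neither Aa nor any of its descendants is conditioned on, so the collider stays closed — the path is blocked at Aa.
Path 2: Mm → Aa ← Ss → Pp → Gg
  Aa is a collider here and neither Aa nor any of its descendants is conditioned on, so the collider stays closed — the path is blocked at Aa.
Path 3: Mm → Ss → Aa ← Gg
  Aa is a collider here and neither Aa nor any of its descendants is conditioned on, so the collider stays closed — the path is blocked at Aa.
Path 4: Mm → Ss → Pp → Gg
  Ss is a chain and Ss is not conditioned on; Pp is a chain and Pp is not conditioned on — no node blocks this path, so it is active.
Because an active path exists, Mm and Gg are not d-separated.

No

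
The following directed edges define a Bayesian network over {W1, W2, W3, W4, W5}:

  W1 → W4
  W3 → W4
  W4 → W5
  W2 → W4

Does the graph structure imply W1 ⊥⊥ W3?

The only undirected path from W1 to W3 is:
Path 1: W1 → W4 ← W3
  W4 is a collider here and neither W4 nor any of its descendants is conditioned on, so the collider stays closed — the path is blocked at W4.
Since every path is blocked, d-separation holds.

Yes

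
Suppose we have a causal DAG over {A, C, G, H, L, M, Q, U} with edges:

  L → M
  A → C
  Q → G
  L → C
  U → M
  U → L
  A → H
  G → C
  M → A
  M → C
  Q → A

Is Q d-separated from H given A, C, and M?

Yes — Q and H are d-separated given {A, C, M}.

We examine all 5 paths between Q and H:
  1. Q → A → H — A:chain[blocks] ⇒ blocked
  2. Q → G → C ← A → H — G:chain[open]; C:collider[open]; A:fork[blocks] ⇒ blocked
  3. Q → G → C ← L ← U → M → A → H — G:chain[open]; C:collider[open]; L:chain[open]; U:fork[open]; M:chain[blocks]; A:chain[blocks] ⇒ blocked
  4. Q → G → C ← L → M → A → H — G:chain[open]; C:collider[open]; L:fork[open]; M:chain[blocks]; A:chain[blocks] ⇒ blocked
  5. Q → G → C ← M → A → H — G:chain[open]; C:collider[open]; M:fork[blocks]; A:chain[blocks] ⇒ blocked
All paths are blocked; Q ⊥ H | {A, C, M} holds.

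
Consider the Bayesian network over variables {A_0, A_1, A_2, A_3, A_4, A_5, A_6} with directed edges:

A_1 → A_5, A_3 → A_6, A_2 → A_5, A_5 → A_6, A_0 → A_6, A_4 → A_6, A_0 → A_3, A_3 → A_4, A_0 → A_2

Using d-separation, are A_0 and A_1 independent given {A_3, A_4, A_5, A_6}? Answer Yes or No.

There are 4 undirected paths between A_0 and A_1; checking each against the conditioning set {A_3, A_4, A_5, A_6}:
  1. A_0 → A_6 ← A_5 ← A_1 — A_6:collider[open]; A_5:chain[blocks] ⇒ blocked
  2. A_0 → A_2 → A_5 ← A_1 — A_2:chain[open]; A_5:collider[open] ⇒ active
  3. A_0 → A_3 → A_6 ← A_5 ← A_1 — A_3:chain[blocks]; A_6:collider[open]; A_5:chain[blocks] ⇒ blocked
  4. A_0 → A_3 → A_4 → A_6 ← A_5 ← A_1 — A_3:chain[blocks]; A_4:chain[blocks]; A_6:collider[open]; A_5:chain[blocks] ⇒ blocked
Because an active path exists, A_0 and A_1 are not d-separated.

No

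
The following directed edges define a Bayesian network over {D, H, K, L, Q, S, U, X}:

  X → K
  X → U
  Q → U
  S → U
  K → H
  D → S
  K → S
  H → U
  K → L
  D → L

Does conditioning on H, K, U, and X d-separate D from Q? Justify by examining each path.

No

We examine all 6 paths between D and Q:
Path 1: D → S → U ← Q
  S is a chain and S is not conditioned on; U is a collider and U is conditioned on, which opens it — no node blocks this path, so it is active.
Path 2: D → S ← K ← X → U ← Q
  K is a chain here and K is conditioned on, so the path is blocked at K.
Path 3: D → S ← K → H → U ← Q
  K is a fork here and K is conditioned on, so the path is blocked at K.
Path 4: D → L ← K → S → U ← Q
  L is a collider here and neither L nor any of its descendants is conditioned on, so the collider stays closed — the path is blocked at L.
Path 5: D → L ← K ← X → U ← Q
  L is a collider here and neither L nor any of its descendants is conditioned on, so the collider stays closed — the path is blocked at L.
Path 6: D → L ← K → H → U ← Q
  L is a collider here and neither L nor any of its descendants is conditioned on, so the collider stays closed — the path is blocked at L.
Since the path D → S → U ← Q is active, D and Q are not d-separated given {H, K, U, X}.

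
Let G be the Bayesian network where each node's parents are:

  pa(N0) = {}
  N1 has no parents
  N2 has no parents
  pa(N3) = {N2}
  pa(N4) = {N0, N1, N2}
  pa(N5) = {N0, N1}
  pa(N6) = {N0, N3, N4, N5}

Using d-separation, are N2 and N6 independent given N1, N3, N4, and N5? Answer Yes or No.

We examine all 6 paths between N2 and N6:
  1. N2 → N3 → N6 — N3:chain[blocks] ⇒ blocked
  2. N2 → N4 ← N0 → N5 → N6 — N4:collider[open]; N0:fork[open]; N5:chain[blocks] ⇒ blocked
  3. N2 → N4 ← N0 → N6 — N4:collider[open]; N0:fork[open] ⇒ active
  4. N2 → N4 → N6 — N4:chain[blocks] ⇒ blocked
  5. N2 → N4 ← N1 → N5 ← N0 → N6 — N4:collider[open]; N1:fork[blocks]; N5:collider[open]; N0:fork[open] ⇒ blocked
  6. N2 → N4 ← N1 → N5 → N6 — N4:collider[open]; N1:fork[blocks]; N5:chain[blocks] ⇒ blocked
Since the path N2 → N4 ← N0 → N6 is active, N2 and N6 are not d-separated given {N1, N3, N4, N5}.

No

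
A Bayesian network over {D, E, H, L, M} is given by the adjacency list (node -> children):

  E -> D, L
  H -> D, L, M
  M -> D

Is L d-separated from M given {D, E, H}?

Yes

There are 4 undirected paths between L and M; checking each against the conditioning set {D, E, H}:
Path 1: L ← H → D ← M
  H is a fork here and H is conditioned on, so the path is blocked at H.
Path 2: L ← H → M
  H is a fork here and H is conditioned on, so the path is blocked at H.
Path 3: L ← E → D ← H → M
  E is a fork here and E is conditioned on, so the path is blocked at E.
Path 4: L ← E → D ← M
  E is a fork here and E is conditioned on, so the path is blocked at E.
Since every path is blocked, d-separation holds.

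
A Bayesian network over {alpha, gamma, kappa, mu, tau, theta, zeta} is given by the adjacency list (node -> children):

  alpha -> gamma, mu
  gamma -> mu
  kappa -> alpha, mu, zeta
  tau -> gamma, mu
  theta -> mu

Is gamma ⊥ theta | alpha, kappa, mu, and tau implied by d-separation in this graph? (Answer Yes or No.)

4 paths connect gamma and theta; each must be blocked for d-separation to hold:
  1. gamma ← alpha → mu ← theta — alpha:fork[blocks]; mu:collider[open] ⇒ blocked
  2. gamma ← alpha ← kappa → mu ← theta — alpha:chain[blocks]; kappa:fork[blocks]; mu:collider[open] ⇒ blocked
  3. gamma → mu ← theta — mu:collider[open] ⇒ active
  4. gamma ← tau → mu ← theta — tau:fork[blocks]; mu:collider[open] ⇒ blocked
Since the path gamma → mu ← theta is active, gamma and theta are not d-separated given {alpha, kappa, mu, tau}.

No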